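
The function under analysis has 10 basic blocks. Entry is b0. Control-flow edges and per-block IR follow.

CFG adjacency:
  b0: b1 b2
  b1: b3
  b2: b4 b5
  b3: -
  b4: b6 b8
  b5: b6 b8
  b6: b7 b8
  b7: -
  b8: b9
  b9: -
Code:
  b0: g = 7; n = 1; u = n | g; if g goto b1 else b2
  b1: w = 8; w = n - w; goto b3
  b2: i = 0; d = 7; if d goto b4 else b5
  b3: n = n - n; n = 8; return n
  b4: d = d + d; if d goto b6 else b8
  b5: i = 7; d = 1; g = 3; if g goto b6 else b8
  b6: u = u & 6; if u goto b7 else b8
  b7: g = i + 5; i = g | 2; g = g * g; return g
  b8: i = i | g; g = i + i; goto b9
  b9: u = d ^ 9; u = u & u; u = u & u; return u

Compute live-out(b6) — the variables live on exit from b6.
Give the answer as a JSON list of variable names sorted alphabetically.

Answer: ["d", "g", "i"]

Derivation:
Block summaries:
  b0: {g,n,u} / ∅
  b1: {w} / {n}
  b2: {d,i} / ∅
  b3: {n} / {n}
  b4: {d} / {d}
  b5: {d,g,i} / ∅
  b6: {u} / {u}
  b7: {g,i} / {i}
  b8: {g,i} / {g,i}
  b9: {u} / {d}

Liveness:
  b0: in=∅ out={g,n,u}
  b1: in={n} out={n}
  b2: in={g,u} out={d,g,i,u}
  b3: in={n} out=∅
  b4: in={d,g,i,u} out={d,g,i,u}
  b5: in={u} out={d,g,i,u}
  b6: in={d,g,i,u} out={d,g,i}
  b7: in={i} out=∅
  b8: in={d,g,i} out={d}
  b9: in={d} out=∅

live-out(b6) = ["d", "g", "i"]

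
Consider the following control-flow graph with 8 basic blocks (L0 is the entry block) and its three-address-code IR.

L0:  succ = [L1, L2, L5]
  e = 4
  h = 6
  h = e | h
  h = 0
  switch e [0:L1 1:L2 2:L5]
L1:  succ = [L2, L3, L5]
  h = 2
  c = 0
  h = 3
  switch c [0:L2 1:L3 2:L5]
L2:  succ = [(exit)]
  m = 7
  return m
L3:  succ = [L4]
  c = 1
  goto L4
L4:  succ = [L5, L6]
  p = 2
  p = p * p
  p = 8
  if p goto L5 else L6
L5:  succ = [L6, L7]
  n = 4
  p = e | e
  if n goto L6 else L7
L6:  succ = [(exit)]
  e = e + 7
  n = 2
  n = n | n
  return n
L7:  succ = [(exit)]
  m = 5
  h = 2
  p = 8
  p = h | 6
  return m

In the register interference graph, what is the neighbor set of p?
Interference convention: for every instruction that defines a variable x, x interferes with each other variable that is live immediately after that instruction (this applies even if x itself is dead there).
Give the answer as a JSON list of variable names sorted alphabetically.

def/use:
  L0 def {e,h} use ∅
  L1 def {c,h} use ∅
  L2 def {m} use ∅
  L3 def {c} use ∅
  L4 def {p} use ∅
  L5 def {n,p} use {e}
  L6 def {e,n} use {e}
  L7 def {h,m,p} use ∅

Live sets:
  L0: in=∅ out={e}
  L1: in={e} out={e}
  L2: in=∅ out=∅
  L3: in={e} out={e}
  L4: in={e} out={e}
  L5: in={e} out={e}
  L6: in={e} out=∅
  L7: in=∅ out=∅

Interfere edges:
  c: {e,h}
  e: {c,h,n,p}
  h: {c,e,m,p}
  m: {h,p}
  n: {e,p}
  p: {e,h,m,n}

N(p) = ["e", "h", "m", "n"]

Answer: ["e", "h", "m", "n"]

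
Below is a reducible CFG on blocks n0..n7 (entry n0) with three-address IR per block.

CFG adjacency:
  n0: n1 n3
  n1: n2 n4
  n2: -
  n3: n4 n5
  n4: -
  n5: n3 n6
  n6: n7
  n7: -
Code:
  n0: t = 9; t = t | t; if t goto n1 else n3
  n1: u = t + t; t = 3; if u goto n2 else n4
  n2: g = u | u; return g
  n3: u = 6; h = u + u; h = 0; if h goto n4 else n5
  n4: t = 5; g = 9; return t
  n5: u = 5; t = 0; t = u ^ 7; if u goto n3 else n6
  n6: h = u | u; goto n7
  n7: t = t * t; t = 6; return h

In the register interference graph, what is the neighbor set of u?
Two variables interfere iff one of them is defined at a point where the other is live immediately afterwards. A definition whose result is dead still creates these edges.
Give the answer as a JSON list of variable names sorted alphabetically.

Answer: ["t"]

Analysis:
Per-block:
  n0: {t} / ∅
  n1: {t,u} / {t}
  n2: {g} / {u}
  n3: {h,u} / ∅
  n4: {g,t} / ∅
  n5: {t,u} / ∅
  n6: {h} / {u}
  n7: {t} / {h,t}

Backward fixpoint:
  live n0: ∅→{t}
  live n1: {t}→{u}
  live n2: {u}→∅
  live n3: ∅→∅
  live n4: ∅→∅
  live n5: ∅→{t,u}
  live n6: {t,u}→{h,t}
  live n7: {h,t}→∅

Conflict graph:
  g↔{t}
  h↔{t}
  t↔{g,h,u}
  u↔{t}

N(u) = ["t"]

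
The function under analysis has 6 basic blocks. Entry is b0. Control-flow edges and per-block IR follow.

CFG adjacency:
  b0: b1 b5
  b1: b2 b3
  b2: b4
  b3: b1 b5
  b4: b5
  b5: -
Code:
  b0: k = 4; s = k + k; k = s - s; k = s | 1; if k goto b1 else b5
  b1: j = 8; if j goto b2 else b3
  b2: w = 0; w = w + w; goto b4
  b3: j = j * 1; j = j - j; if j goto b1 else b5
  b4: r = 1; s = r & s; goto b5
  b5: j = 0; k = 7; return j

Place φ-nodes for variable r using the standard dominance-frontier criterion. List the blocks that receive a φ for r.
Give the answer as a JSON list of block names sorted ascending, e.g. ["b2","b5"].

idom tree: b1←b0 b2←b1 b3←b1 b4←b2 b5←b0
Dom∩ at merges:
  b1: preds {b0,b3}: {b0} ∩ {b0,b1,b3} = {b0}; idom=b0
  b5: preds {b0,b3,b4}: {b0} ∩ {b0,b1,b3} ∩ {b0,b1,b2,b4} = {b0}; idom=b0

DF walk-up:
  b1←b0: walk · to b0
  b1←b3: walk b3→b1 to b0
  b5←b0: walk · to b0
  b5←b3: walk b3→b1 to b0
  b5←b4: walk b4→b2→b1 to b0
  b0: DF=∅
  b1: DF={b1,b5}
  b2: DF={b5}
  b3: DF={b1,b5}
  b4: DF={b5}
  b5: DF=∅

φ for r: defs {b4}
  DF⁺ = {b5}

Answer: ["b5"]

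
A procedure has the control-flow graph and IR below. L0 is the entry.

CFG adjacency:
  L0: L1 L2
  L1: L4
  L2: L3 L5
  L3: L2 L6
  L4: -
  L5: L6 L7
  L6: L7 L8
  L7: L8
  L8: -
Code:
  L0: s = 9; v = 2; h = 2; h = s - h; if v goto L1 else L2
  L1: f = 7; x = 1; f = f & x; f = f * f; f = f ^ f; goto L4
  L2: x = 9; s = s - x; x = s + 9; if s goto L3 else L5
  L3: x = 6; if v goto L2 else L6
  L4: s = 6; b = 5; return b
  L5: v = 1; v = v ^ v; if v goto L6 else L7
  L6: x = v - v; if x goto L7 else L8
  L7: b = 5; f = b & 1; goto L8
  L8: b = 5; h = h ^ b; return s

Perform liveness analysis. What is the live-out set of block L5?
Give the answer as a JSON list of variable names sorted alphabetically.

Answer: ["h", "s", "v"]

Analysis:
def/use:
  L0: {h,s,v} / ∅
  L1: {f,x} / ∅
  L2: {s,x} / {s}
  L3: {x} / {v}
  L4: {b,s} / ∅
  L5: {v} / ∅
  L6: {x} / {v}
  L7: {b,f} / ∅
  L8: {b,h} / {h,s}

Liveness:
  L0 li=∅ lo={h,s,v}
  L1 li=∅ lo=∅
  L2 li={h,s,v} lo={h,s,v}
  L3 li={h,s,v} lo={h,s,v}
  L4 li=∅ lo=∅
  L5 li={h,s} lo={h,s,v}
  L6 li={h,s,v} lo={h,s}
  L7 li={h,s} lo={h,s}
  L8 li={h,s} lo=∅

live-out(L5) = ["h", "s", "v"]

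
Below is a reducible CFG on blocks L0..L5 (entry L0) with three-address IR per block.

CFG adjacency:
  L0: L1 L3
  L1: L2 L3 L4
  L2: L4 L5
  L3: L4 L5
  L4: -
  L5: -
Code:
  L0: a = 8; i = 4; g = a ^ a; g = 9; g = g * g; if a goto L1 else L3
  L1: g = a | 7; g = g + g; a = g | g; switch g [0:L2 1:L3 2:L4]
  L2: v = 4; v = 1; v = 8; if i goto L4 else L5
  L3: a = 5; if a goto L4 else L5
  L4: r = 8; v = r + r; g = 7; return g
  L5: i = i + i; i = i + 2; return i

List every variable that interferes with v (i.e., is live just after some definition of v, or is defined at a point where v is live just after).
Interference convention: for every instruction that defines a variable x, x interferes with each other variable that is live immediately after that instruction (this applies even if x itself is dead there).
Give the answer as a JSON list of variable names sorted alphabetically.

def/use:
  L0: {a,g,i} / ∅
  L1: {a,g} / {a}
  L2: {v} / {i}
  L3: {a} / ∅
  L4: {g,r,v} / ∅
  L5: {i} / {i}

Live sets:
  L0 li=∅ lo={a,i}
  L1 li={a,i} lo={i}
  L2 li={i} lo={i}
  L3 li={i} lo={i}
  L4 li=∅ lo=∅
  L5 li={i} lo=∅

Interference:
  a: {g,i}
  g: {a,i}
  i: {a,g,v}
  r: ∅
  v: {i}

N(v) = ["i"]

Answer: ["i"]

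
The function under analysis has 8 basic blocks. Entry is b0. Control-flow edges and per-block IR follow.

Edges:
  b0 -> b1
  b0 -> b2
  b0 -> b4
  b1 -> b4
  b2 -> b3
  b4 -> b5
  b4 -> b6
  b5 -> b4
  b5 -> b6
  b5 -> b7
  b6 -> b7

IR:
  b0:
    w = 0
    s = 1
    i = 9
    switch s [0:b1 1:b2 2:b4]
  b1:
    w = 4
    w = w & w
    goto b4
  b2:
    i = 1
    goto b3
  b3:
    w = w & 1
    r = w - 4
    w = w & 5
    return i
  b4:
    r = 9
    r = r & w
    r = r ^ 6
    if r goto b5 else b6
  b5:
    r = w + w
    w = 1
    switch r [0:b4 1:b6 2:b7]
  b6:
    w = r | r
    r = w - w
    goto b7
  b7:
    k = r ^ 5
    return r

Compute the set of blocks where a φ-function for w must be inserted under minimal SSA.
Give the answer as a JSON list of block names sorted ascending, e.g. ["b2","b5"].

Answer: ["b4", "b6", "b7"]

Working:
idom tree: b1←b0 b2←b0 b3←b2 b4←b0 b5←b4 b6←b4 b7←b4
Join-block Dom:
  b4: preds {b0,b1,b5}: {b0} ∩ {b0,b1} ∩ {b0,b4,b5} = {b0}; idom=b0
  b6: preds {b4,b5}: {b0,b4} ∩ {b0,b4,b5} = {b0,b4}; idom=b4
  b7: preds {b5,b6}: {b0,b4,b5} ∩ {b0,b4,b6} = {b0,b4}; idom=b4

Frontier:
  b4←b0: walk · to b0
  b4←b1: walk b1 to b0
  b4←b5: walk b5→b4 to b0
  b6←b4: walk · to b4
  b6←b5: walk b5 to b4
  b7←b5: walk b5 to b4
  b7←b6: walk b6 to b4
  DF(b0)=∅
  DF(b1)={b4}
  DF(b2)=∅
  DF(b3)=∅
  DF(b4)={b4}
  DF(b5)={b4,b6,b7}
  DF(b6)={b7}
  DF(b7)=∅

φ for w: defs {b0,b1,b3,b5,b6}
  DF⁺ = {b4,b6,b7}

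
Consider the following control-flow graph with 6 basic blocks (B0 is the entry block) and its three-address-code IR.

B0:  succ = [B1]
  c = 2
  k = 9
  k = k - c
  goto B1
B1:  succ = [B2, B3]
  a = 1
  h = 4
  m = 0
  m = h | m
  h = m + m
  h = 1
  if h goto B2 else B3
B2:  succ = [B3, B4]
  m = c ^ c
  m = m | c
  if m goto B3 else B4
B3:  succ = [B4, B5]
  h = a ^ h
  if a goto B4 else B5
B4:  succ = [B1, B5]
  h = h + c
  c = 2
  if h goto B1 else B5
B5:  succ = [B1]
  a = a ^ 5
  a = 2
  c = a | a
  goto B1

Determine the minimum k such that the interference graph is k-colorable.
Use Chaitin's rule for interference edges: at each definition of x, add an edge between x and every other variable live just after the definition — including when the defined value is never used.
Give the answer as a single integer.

Answer: 4

Derivation:
Block summaries:
  B0: def={c,k} ue=∅
  B1: def={a,h,m} ue=∅
  B2: def={m} ue={c}
  B3: def={h} ue={a,h}
  B4: def={c,h} ue={c,h}
  B5: def={a,c} ue={a}

Backward fixpoint:
  B0: in=∅ out={c}
  B1: in={c} out={a,c,h}
  B2: in={a,c,h} out={a,c,h}
  B3: in={a,c,h} out={a,c,h}
  B4: in={a,c,h} out={a,c}
  B5: in={a} out={c}

Interfere edges:
  a: {c,h,m}
  c: {a,h,k,m}
  h: {a,c,m}
  k: {c}
  m: {a,c,h}

Chromatic number:
  {a,c,h,m} pairwise interfere (4-clique) ⇒ χ ≥ 4
  assign a→c1 c→c0 h→c2 k→c1 m→c3 — no edge inside a register ⇒ χ ≤ 4
  χ = 4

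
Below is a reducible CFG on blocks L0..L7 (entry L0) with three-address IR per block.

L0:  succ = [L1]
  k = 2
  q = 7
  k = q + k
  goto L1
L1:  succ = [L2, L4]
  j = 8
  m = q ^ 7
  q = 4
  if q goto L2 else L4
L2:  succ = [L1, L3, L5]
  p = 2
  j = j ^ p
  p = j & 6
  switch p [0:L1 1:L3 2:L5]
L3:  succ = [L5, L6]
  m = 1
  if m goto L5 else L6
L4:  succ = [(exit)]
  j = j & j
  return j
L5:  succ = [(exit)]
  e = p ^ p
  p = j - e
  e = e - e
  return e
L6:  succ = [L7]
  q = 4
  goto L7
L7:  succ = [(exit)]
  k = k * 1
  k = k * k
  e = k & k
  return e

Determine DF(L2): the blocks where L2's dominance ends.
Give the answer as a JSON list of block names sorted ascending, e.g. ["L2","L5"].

Answer: ["L1"]

Working:
idom tree: L1←L0 L2←L1 L3←L2 L4←L1 L5←L2 L6←L3 L7←L6
Join-block Dom:
  L1: preds {L0,L2}: {L0} ∩ {L0,L1,L2} = {L0}; idom=L0
  L5: preds {L2,L3}: {L0,L1,L2} ∩ {L0,L1,L2,L3} = {L0,L1,L2}; idom=L2

DF derivation:
  join L1 pred L0: · stop@L0
  join L1 pred L2: L2→L1 stop@L0
  join L5 pred L2: · stop@L2
  join L5 pred L3: L3 stop@L2
  L0: DF=∅
  L1: DF={L1}
  L2: DF={L1}
  L3: DF={L5}
  L4: DF=∅
  L5: DF=∅
  L6: DF=∅
  L7: DF=∅

DF(L2) = ["L1"]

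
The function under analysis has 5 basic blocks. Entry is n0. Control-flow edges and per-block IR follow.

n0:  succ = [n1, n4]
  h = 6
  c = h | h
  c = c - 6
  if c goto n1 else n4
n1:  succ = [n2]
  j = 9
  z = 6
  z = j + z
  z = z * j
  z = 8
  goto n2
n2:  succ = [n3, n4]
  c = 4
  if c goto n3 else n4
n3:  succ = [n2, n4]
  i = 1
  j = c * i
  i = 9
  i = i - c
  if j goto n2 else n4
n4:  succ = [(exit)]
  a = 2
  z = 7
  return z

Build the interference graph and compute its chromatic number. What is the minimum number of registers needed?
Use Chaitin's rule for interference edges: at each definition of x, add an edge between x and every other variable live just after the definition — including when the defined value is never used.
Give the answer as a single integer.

Answer: 3

Derivation:
def/use:
  n0: {c,h} / ∅
  n1: {j,z} / ∅
  n2: {c} / ∅
  n3: {i,j} / {c}
  n4: {a,z} / ∅

Liveness:
  n0 li=∅ lo=∅
  n1 li=∅ lo=∅
  n2 li=∅ lo={c}
  n3 li={c} lo=∅
  n4 li=∅ lo=∅

Interfere edges:
  a↔∅
  c↔{i,j}
  h↔∅
  i↔{c,j}
  j↔{c,i,z}
  z↔{j}

Registers:
  lower bound: {c,i,j} mutually conflict ⇒ χ ≥ 3
  3-colouring: r0={a,h,j}  r1={c,z}  r2={i}
  χ = 3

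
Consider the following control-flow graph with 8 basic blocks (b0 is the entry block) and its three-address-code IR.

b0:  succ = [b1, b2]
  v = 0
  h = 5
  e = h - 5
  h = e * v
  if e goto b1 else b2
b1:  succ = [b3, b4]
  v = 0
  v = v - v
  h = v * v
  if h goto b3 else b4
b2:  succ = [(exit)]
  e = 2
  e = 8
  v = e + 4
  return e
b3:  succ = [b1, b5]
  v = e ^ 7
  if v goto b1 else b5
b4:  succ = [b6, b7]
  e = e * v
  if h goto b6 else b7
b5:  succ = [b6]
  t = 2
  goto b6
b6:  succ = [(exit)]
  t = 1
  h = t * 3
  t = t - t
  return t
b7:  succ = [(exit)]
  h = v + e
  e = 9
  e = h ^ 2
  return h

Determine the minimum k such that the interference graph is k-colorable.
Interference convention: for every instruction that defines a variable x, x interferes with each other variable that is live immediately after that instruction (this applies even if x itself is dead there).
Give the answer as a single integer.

Answer: 3

Analysis:
Block summaries:
  b0 def {e,h,v} use ∅
  b1 def {h,v} use ∅
  b2 def {e,v} use ∅
  b3 def {v} use {e}
  b4 def {e} use {e,h,v}
  b5 def {t} use ∅
  b6 def {h,t} use ∅
  b7 def {e,h} use {e,v}

Liveness:
  b0: in=∅ out={e}
  b1: in={e} out={e,h,v}
  b2: in=∅ out=∅
  b3: in={e} out={e}
  b4: in={e,h,v} out={e,v}
  b5: in=∅ out=∅
  b6: in=∅ out=∅
  b7: in={e,v} out=∅

Interfere edges:
  e↔{h,v}
  h↔{e,t,v}
  t↔{h}
  v↔{e,h}

Registers:
  clique {e,h,v} ⇒ need ≥ 3
  3-colouring: c0={h}  c1={e,t}  c2={v}
  χ = 3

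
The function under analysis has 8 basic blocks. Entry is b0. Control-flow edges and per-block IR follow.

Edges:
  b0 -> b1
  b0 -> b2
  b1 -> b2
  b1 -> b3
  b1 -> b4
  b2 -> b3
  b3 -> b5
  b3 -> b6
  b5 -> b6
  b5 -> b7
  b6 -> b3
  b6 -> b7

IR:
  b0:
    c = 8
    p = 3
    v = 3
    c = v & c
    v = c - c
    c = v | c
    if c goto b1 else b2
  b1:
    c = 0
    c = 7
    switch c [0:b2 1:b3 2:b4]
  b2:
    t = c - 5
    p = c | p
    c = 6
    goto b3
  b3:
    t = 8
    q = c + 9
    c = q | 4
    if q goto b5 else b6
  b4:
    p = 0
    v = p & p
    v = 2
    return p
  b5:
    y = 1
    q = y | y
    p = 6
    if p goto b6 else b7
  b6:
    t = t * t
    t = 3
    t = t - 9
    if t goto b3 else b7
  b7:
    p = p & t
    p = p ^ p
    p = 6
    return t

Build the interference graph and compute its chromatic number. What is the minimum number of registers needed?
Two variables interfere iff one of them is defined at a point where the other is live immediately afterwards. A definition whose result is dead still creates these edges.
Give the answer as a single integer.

Answer: 4

Analysis:
def/use:
  b0: def={c,p,v} ue=∅
  b1: def={c} ue=∅
  b2: def={c,p,t} ue={c,p}
  b3: def={c,q,t} ue={c}
  b4: def={p,v} ue=∅
  b5: def={p,q,y} ue=∅
  b6: def={t} ue={t}
  b7: def={p} ue={p,t}

Liveness:
  live b0: ∅→{c,p}
  live b1: {p}→{c,p}
  live b2: {c,p}→{c,p}
  live b3: {c,p}→{c,p,t}
  live b4: ∅→∅
  live b5: {c,t}→{c,p,t}
  live b6: {c,p,t}→{c,p,t}
  live b7: {p,t}→∅

Interfere edges:
  c↔{p,q,t,v,y}
  p↔{c,q,t,v}
  q↔{c,p,t}
  t↔{c,p,q,y}
  v↔{c,p}
  y↔{c,t}

Chromatic number:
  lower bound: {c,p,q,t} mutually conflict ⇒ χ ≥ 4
  assign c→c0 p→c1 q→c3 t→c2 v→c2 y→c1 — no edge inside a register ⇒ χ ≤ 4
  χ = 4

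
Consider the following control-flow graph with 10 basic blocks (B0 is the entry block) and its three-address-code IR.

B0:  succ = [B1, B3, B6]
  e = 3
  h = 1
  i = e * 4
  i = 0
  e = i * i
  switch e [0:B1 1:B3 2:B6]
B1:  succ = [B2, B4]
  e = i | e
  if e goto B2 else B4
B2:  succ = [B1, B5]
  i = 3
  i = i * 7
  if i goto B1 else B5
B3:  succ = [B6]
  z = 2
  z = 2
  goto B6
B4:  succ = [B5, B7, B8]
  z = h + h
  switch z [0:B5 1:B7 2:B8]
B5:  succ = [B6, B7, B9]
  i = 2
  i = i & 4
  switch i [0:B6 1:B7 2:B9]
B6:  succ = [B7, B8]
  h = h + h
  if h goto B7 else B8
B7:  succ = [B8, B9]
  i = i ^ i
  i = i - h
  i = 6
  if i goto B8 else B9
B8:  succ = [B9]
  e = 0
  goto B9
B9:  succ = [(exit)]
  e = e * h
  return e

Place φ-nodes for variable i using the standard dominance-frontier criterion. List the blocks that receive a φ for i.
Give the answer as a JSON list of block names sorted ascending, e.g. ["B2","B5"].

Answer: ["B1", "B5", "B6", "B7", "B8", "B9"]

Working:
idom tree: B1←B0 B2←B1 B3←B0 B4←B1 B5←B1 B6←B0 B7←B0 B8←B0 B9←B0
Dom at joins:
  B1: preds {B0,B2}: {B0} ∩ {B0,B1,B2} = {B0}; idom=B0
  B5: preds {B2,B4}: {B0,B1,B2} ∩ {B0,B1,B4} = {B0,B1}; idom=B1
  B6: preds {B0,B3,B5}: {B0} ∩ {B0,B3} ∩ {B0,B1,B5} = {B0}; idom=B0
  B7: preds {B4,B5,B6}: {B0,B1,B4} ∩ {B0,B1,B5} ∩ {B0,B6} = {B0}; idom=B0
  B8: preds {B4,B6,B7}: {B0,B1,B4} ∩ {B0,B6} ∩ {B0,B7} = {B0}; idom=B0
  B9: preds {B5,B7,B8}: {B0,B1,B5} ∩ {B0,B7} ∩ {B0,B8} = {B0}; idom=B0

DF walk-up:
  B1←B0: walk · to B0
  B1←B2: walk B2→B1 to B0
  B5←B2: walk B2 to B1
  B5←B4: walk B4 to B1
  B6←B0: walk · to B0
  B6←B3: walk B3 to B0
  B6←B5: walk B5→B1 to B0
  B7←B4: walk B4→B1 to B0
  B7←B5: walk B5→B1 to B0
  B7←B6: walk B6 to B0
  B8←B4: walk B4→B1 to B0
  B8←B6: walk B6 to B0
  B8←B7: walk B7 to B0
  B9←B5: walk B5→B1 to B0
  B9←B7: walk B7 to B0
  B9←B8: walk B8 to B0
  DF(B0)=∅
  DF(B1)={B1,B6,B7,B8,B9}
  DF(B2)={B1,B5}
  DF(B3)={B6}
  DF(B4)={B5,B7,B8}
  DF(B5)={B6,B7,B9}
  DF(B6)={B7,B8}
  DF(B7)={B8,B9}
  DF(B8)={B9}
  DF(B9)=∅

φ for i: defs {B0,B2,B5,B7}
  DF⁺ = {B1,B5,B6,B7,B8,B9}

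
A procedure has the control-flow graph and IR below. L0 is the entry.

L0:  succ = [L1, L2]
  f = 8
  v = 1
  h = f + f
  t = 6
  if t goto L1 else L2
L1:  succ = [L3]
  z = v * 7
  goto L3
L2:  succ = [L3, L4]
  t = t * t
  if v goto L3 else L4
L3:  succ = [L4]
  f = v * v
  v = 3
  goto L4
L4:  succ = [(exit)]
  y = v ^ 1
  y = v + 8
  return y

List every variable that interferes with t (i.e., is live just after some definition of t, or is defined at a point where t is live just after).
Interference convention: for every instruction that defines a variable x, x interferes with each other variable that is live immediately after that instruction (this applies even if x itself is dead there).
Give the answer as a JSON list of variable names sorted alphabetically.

Block summaries:
  L0: def={f,h,t,v} ue=∅
  L1: def={z} ue={v}
  L2: def={t} ue={t,v}
  L3: def={f,v} ue={v}
  L4: def={y} ue={v}

Live sets:
  L0 li=∅ lo={t,v}
  L1 li={v} lo={v}
  L2 li={t,v} lo={v}
  L3 li={v} lo={v}
  L4 li={v} lo=∅

Conflict graph:
  f — {v}
  h — {v}
  t — {v}
  v — {f,h,t,y,z}
  y — {v}
  z — {v}

N(t) = ["v"]

Answer: ["v"]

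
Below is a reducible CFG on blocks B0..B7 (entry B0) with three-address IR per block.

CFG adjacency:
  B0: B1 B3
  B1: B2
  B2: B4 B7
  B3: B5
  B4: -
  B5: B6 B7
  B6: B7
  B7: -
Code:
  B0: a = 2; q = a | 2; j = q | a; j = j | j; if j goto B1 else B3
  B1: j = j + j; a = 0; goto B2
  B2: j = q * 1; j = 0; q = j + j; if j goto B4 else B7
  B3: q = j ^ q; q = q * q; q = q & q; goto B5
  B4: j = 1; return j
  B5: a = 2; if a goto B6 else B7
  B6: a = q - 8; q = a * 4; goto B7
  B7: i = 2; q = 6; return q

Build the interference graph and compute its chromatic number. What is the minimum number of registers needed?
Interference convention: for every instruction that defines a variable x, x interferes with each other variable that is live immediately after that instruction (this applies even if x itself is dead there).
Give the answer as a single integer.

Answer: 2

Derivation:
def/use:
  B0: def={a,j,q} ue=∅
  B1: def={a,j} ue={j}
  B2: def={j,q} ue={q}
  B3: def={q} ue={j,q}
  B4: def={j} ue=∅
  B5: def={a} ue=∅
  B6: def={a,q} ue={q}
  B7: def={i,q} ue=∅

Backward fixpoint:
  B0 li=∅ lo={j,q}
  B1 li={j,q} lo={q}
  B2 li={q} lo=∅
  B3 li={j,q} lo={q}
  B4 li=∅ lo=∅
  B5 li={q} lo={q}
  B6 li={q} lo=∅
  B7 li=∅ lo=∅

Interference:
  a — {q}
  i — ∅
  j — {q}
  q — {a,j}

Registers:
  clique {a,q} ⇒ need ≥ 2
  assign a→R1 i→R0 j→R1 q→R0 — no edge inside a register ⇒ χ ≤ 2
  χ = 2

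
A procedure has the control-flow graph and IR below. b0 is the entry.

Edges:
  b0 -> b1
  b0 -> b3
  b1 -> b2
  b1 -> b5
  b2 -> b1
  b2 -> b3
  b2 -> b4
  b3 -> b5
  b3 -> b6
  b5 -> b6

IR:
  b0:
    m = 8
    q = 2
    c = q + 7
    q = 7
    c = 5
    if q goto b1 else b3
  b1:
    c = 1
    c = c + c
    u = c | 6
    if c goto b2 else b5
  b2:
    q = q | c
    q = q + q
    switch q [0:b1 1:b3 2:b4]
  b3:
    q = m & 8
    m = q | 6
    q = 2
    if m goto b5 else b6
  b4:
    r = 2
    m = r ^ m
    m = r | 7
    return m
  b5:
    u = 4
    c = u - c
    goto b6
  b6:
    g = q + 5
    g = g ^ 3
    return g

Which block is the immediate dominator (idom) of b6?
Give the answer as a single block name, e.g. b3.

idom tree: b1←b0 b2←b1 b3←b0 b4←b2 b5←b0 b6←b0
Join-block Dom:
  b1: preds {b0,b2}: {b0} ∩ {b0,b1,b2} = {b0}; idom=b0
  b3: preds {b0,b2}: {b0} ∩ {b0,b1,b2} = {b0}; idom=b0
  b5: preds {b1,b3}: {b0,b1} ∩ {b0,b3} = {b0}; idom=b0
  b6: preds {b3,b5}: {b0,b3} ∩ {b0,b5} = {b0}; idom=b0

idom(b6) = b0

Answer: b0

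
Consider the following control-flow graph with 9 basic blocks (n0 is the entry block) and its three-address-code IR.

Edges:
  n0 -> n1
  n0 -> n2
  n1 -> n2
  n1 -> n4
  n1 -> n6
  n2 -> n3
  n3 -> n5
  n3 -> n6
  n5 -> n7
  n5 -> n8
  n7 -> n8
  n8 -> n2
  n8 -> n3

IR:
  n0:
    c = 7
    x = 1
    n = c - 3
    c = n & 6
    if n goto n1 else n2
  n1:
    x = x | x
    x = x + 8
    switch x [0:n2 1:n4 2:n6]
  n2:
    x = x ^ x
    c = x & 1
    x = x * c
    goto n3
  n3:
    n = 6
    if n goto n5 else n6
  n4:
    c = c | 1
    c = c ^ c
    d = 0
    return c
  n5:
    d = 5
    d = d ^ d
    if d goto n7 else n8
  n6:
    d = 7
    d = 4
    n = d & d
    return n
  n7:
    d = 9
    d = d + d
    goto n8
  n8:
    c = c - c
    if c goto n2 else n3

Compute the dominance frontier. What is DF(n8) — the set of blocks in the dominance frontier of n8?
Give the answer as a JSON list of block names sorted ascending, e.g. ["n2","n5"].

idom tree: n1←n0 n2←n0 n3←n2 n4←n1 n5←n3 n6←n0 n7←n5 n8←n5
Dom at joins:
  n2: preds {n0,n1,n8}: {n0} ∩ {n0,n1} ∩ {n0,n2,n3,n5,n8} = {n0}; idom=n0
  n3: preds {n2,n8}: {n0,n2} ∩ {n0,n2,n3,n5,n8} = {n0,n2}; idom=n2
  n6: preds {n1,n3}: {n0,n1} ∩ {n0,n2,n3} = {n0}; idom=n0
  n8: preds {n5,n7}: {n0,n2,n3,n5} ∩ {n0,n2,n3,n5,n7} = {n0,n2,n3,n5}; idom=n5

DF derivation:
  join n2 pred n0: · stop@n0
  join n2 pred n1: n1 stop@n0
  join n2 pred n8: n8→n5→n3→n2 stop@n0
  join n3 pred n2: · stop@n2
  join n3 pred n8: n8→n5→n3 stop@n2
  join n6 pred n1: n1 stop@n0
  join n6 pred n3: n3→n2 stop@n0
  join n8 pred n5: · stop@n5
  join n8 pred n7: n7 stop@n5
  n0: DF=∅
  n1: DF={n2,n6}
  n2: DF={n2,n6}
  n3: DF={n2,n3,n6}
  n4: DF=∅
  n5: DF={n2,n3}
  n6: DF=∅
  n7: DF={n8}
  n8: DF={n2,n3}

DF(n8) = ["n2", "n3"]

Answer: ["n2", "n3"]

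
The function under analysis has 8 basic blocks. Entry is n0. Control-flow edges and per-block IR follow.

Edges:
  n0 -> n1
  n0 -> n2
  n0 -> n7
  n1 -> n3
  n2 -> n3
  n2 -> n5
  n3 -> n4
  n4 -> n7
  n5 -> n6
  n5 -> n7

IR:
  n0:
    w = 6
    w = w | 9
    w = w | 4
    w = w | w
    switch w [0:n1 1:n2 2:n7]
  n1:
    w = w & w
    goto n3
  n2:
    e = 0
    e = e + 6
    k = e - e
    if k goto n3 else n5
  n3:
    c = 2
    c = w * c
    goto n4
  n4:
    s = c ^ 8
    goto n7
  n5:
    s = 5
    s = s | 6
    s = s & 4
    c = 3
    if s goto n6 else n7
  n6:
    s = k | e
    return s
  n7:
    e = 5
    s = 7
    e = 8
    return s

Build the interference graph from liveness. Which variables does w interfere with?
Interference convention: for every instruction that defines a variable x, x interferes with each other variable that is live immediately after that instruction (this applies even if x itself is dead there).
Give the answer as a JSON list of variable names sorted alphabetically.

Answer: ["c", "e", "k"]

Derivation:
Per-block:
  n0 def {w} use ∅
  n1 def {w} use {w}
  n2 def {e,k} use ∅
  n3 def {c} use {w}
  n4 def {s} use {c}
  n5 def {c,s} use ∅
  n6 def {s} use {e,k}
  n7 def {e,s} use ∅

Liveness:
  n0 li=∅ lo={w}
  n1 li={w} lo={w}
  n2 li={w} lo={e,k,w}
  n3 li={w} lo={c}
  n4 li={c} lo=∅
  n5 li={e,k} lo={e,k}
  n6 li={e,k} lo=∅
  n7 li=∅ lo=∅

Conflict graph:
  c: {e,k,s,w}
  e: {c,k,s,w}
  k: {c,e,s,w}
  s: {c,e,k}
  w: {c,e,k}

N(w) = ["c", "e", "k"]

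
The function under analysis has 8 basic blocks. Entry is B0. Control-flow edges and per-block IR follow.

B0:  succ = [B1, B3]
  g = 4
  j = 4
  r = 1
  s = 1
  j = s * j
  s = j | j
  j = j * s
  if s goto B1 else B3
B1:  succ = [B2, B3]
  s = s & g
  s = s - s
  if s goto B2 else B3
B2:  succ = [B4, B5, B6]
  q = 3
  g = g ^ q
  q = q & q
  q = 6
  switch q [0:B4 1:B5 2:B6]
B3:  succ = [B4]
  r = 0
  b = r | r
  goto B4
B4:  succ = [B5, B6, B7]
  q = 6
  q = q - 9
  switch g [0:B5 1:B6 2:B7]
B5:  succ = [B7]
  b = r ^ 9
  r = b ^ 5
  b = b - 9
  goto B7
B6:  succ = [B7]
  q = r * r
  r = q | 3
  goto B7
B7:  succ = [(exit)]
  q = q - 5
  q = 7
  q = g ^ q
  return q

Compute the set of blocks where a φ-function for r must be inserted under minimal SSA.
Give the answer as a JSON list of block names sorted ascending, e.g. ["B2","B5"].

Answer: ["B4", "B5", "B6", "B7"]

Working:
idom tree: B1←B0 B2←B1 B3←B0 B4←B0 B5←B0 B6←B0 B7←B0
Dom at joins:
  B3: preds {B0,B1}: {B0} ∩ {B0,B1} = {B0}; idom=B0
  B4: preds {B2,B3}: {B0,B1,B2} ∩ {B0,B3} = {B0}; idom=B0
  B5: preds {B2,B4}: {B0,B1,B2} ∩ {B0,B4} = {B0}; idom=B0
  B6: preds {B2,B4}: {B0,B1,B2} ∩ {B0,B4} = {B0}; idom=B0
  B7: preds {B4,B5,B6}: {B0,B4} ∩ {B0,B5} ∩ {B0,B6} = {B0}; idom=B0

DF derivation:
  B3←B0: walk · to B0
  B3←B1: walk B1 to B0
  B4←B2: walk B2→B1 to B0
  B4←B3: walk B3 to B0
  B5←B2: walk B2→B1 to B0
  B5←B4: walk B4 to B0
  B6←B2: walk B2→B1 to B0
  B6←B4: walk B4 to B0
  B7←B4: walk B4 to B0
  B7←B5: walk B5 to B0
  B7←B6: walk B6 to B0
  B0: DF=∅
  B1: DF={B3,B4,B5,B6}
  B2: DF={B4,B5,B6}
  B3: DF={B4}
  B4: DF={B5,B6,B7}
  B5: DF={B7}
  B6: DF={B7}
  B7: DF=∅

φ for r: defs {B0,B3,B5,B6}
  DF⁺ = {B4,B5,B6,B7}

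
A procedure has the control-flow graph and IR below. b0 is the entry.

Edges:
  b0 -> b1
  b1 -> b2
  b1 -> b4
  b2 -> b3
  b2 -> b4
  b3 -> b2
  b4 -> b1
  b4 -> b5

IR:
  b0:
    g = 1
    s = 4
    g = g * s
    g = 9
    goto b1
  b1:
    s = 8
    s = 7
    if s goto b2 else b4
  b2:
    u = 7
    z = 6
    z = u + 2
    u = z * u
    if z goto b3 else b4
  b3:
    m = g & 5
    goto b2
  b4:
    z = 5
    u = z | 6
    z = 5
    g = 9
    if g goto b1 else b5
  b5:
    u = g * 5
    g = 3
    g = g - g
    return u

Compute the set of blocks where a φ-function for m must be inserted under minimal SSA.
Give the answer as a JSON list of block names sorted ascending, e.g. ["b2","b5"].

Answer: ["b1", "b2", "b4"]

Working:
idom tree: b1←b0 b2←b1 b3←b2 b4←b1 b5←b4
Dom∩ at merges:
  b1: preds {b0,b4}: {b0} ∩ {b0,b1,b4} = {b0}; idom=b0
  b2: preds {b1,b3}: {b0,b1} ∩ {b0,b1,b2,b3} = {b0,b1}; idom=b1
  b4: preds {b1,b2}: {b0,b1} ∩ {b0,b1,b2} = {b0,b1}; idom=b1

DF derivation:
  b1←b0: walk · to b0
  b1←b4: walk b4→b1 to b0
  b2←b1: walk · to b1
  b2←b3: walk b3→b2 to b1
  b4←b1: walk · to b1
  b4←b2: walk b2 to b1
  DF(b0)=∅
  DF(b1)={b1}
  DF(b2)={b2,b4}
  DF(b3)={b2}
  DF(b4)={b1}
  DF(b5)=∅

φ for m: defs {b3}
  DF⁺ = {b1,b2,b4}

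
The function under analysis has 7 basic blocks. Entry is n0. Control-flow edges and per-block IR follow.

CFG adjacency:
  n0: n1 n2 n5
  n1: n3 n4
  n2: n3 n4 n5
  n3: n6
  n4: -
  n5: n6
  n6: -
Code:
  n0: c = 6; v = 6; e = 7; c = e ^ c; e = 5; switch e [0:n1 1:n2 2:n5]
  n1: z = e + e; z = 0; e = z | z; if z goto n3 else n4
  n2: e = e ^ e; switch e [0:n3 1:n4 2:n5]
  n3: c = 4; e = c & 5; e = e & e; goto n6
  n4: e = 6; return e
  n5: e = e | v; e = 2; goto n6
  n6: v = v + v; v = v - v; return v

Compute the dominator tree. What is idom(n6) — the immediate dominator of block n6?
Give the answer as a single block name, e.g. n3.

idom tree: n1←n0 n2←n0 n3←n0 n4←n0 n5←n0 n6←n0
Join-block Dom:
  n3: preds {n1,n2}: {n0,n1} ∩ {n0,n2} = {n0}; idom=n0
  n4: preds {n1,n2}: {n0,n1} ∩ {n0,n2} = {n0}; idom=n0
  n5: preds {n0,n2}: {n0} ∩ {n0,n2} = {n0}; idom=n0
  n6: preds {n3,n5}: {n0,n3} ∩ {n0,n5} = {n0}; idom=n0

idom(n6) = n0

Answer: n0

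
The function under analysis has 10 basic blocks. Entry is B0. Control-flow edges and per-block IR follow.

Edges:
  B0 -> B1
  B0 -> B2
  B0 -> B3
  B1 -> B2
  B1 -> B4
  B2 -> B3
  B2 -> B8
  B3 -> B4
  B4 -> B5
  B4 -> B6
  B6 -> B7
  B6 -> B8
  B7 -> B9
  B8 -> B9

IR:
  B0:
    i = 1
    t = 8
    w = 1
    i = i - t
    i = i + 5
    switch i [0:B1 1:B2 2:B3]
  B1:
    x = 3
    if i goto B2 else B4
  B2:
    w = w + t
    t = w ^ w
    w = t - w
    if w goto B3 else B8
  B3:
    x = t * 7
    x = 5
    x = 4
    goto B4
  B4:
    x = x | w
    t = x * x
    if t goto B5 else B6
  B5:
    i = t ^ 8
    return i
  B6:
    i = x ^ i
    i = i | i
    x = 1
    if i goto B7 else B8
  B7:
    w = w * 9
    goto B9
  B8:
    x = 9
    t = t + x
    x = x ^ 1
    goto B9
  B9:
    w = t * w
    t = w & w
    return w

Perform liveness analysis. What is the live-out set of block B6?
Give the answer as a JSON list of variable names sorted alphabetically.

Answer: ["t", "w"]

Derivation:
Per-block:
  B0: {i,t,w} / ∅
  B1: {x} / {i}
  B2: {t,w} / {t,w}
  B3: {x} / {t}
  B4: {t,x} / {w,x}
  B5: {i} / {t}
  B6: {i,x} / {i,x}
  B7: {w} / {w}
  B8: {t,x} / {t}
  B9: {t,w} / {t,w}

Backward fixpoint:
  live B0: ∅→{i,t,w}
  live B1: {i,t,w}→{i,t,w,x}
  live B2: {i,t,w}→{i,t,w}
  live B3: {i,t,w}→{i,w,x}
  live B4: {i,w,x}→{i,t,w,x}
  live B5: {t}→∅
  live B6: {i,t,w,x}→{t,w}
  live B7: {t,w}→{t,w}
  live B8: {t,w}→{t,w}
  live B9: {t,w}→∅

live-out(B6) = ["t", "w"]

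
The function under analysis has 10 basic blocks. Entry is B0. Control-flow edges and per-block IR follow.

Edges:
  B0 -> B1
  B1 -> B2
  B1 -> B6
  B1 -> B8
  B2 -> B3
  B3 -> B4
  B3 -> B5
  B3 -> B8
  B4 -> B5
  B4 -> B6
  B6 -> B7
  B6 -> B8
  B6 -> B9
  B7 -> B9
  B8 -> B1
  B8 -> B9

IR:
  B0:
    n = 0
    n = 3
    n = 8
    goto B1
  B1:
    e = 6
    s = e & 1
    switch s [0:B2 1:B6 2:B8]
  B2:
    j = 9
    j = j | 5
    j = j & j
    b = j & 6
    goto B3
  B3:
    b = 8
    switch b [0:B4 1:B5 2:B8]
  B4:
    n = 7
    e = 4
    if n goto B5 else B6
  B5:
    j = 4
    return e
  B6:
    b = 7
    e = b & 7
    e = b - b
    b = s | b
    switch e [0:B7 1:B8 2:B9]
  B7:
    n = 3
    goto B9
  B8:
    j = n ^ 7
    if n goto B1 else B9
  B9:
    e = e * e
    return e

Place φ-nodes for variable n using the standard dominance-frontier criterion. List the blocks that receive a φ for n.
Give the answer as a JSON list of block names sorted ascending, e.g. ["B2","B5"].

Answer: ["B1", "B5", "B6", "B8", "B9"]

Analysis:
idom tree: B1←B0 B2←B1 B3←B2 B4←B3 B5←B3 B6←B1 B7←B6 B8←B1 B9←B1
Join-block Dom:
  B1: preds {B0,B8}: {B0} ∩ {B0,B1,B8} = {B0}; idom=B0
  B5: preds {B3,B4}: {B0,B1,B2,B3} ∩ {B0,B1,B2,B3,B4} = {B0,B1,B2,B3}; idom=B3
  B6: preds {B1,B4}: {B0,B1} ∩ {B0,B1,B2,B3,B4} = {B0,B1}; idom=B1
  B8: preds {B1,B3,B6}: {B0,B1} ∩ {B0,B1,B2,B3} ∩ {B0,B1,B6} = {B0,B1}; idom=B1
  B9: preds {B6,B7,B8}: {B0,B1,B6} ∩ {B0,B1,B6,B7} ∩ {B0,B1,B8} = {B0,B1}; idom=B1

DF derivation:
  join B1 pred B0: · stop@B0
  join B1 pred B8: B8→B1 stop@B0
  join B5 pred B3: · stop@B3
  join B5 pred B4: B4 stop@B3
  join B6 pred B1: · stop@B1
  join B6 pred B4: B4→B3→B2 stop@B1
  join B8 pred B1: · stop@B1
  join B8 pred B3: B3→B2 stop@B1
  join B8 pred B6: B6 stop@B1
  join B9 pred B6: B6 stop@B1
  join B9 pred B7: B7→B6 stop@B1
  join B9 pred B8: B8 stop@B1
  DF(B0)=∅
  DF(B1)={B1}
  DF(B2)={B6,B8}
  DF(B3)={B6,B8}
  DF(B4)={B5,B6}
  DF(B5)=∅
  DF(B6)={B8,B9}
  DF(B7)={B9}
  DF(B8)={B1,B9}
  DF(B9)=∅

φ for n: defs {B0,B4,B7}
  DF⁺ = {B1,B5,B6,B8,B9}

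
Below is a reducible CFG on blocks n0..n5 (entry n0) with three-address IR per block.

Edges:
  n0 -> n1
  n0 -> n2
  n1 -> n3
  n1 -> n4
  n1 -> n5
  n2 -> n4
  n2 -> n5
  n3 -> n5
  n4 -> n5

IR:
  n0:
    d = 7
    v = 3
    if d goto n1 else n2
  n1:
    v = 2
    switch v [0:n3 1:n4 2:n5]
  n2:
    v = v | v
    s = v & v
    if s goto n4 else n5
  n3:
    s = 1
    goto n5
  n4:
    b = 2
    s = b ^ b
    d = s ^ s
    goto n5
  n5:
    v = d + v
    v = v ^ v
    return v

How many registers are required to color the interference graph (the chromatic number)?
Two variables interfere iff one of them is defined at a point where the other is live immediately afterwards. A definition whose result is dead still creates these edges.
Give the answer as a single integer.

Per-block:
  n0 def {d,v} use ∅
  n1 def {v} use ∅
  n2 def {s,v} use {v}
  n3 def {s} use ∅
  n4 def {b,d,s} use ∅
  n5 def {v} use {d,v}

Liveness:
  n0: in=∅ out={d,v}
  n1: in={d} out={d,v}
  n2: in={d,v} out={d,v}
  n3: in={d,v} out={d,v}
  n4: in={v} out={d,v}
  n5: in={d,v} out=∅

Interfere edges:
  b↔{v}
  d↔{s,v}
  s↔{d,v}
  v↔{b,d,s}

Colouring:
  lower bound: {d,s,v} mutually conflict ⇒ χ ≥ 3
  assign b→r1 d→r1 s→r2 v→r0 — no edge inside a register ⇒ χ ≤ 3
  χ = 3

Answer: 3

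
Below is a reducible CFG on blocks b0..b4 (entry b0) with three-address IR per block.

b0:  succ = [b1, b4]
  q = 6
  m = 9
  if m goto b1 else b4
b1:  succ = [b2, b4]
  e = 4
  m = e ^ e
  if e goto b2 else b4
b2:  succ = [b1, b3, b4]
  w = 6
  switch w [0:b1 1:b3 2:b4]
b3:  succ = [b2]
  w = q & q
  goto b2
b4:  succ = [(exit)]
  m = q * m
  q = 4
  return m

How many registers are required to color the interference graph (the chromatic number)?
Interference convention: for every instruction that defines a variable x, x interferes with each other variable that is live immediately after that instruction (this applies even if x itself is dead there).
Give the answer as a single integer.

Answer: 3

Analysis:
Block summaries:
  b0: {m,q} / ∅
  b1: {e,m} / ∅
  b2: {w} / ∅
  b3: {w} / {q}
  b4: {m,q} / {m,q}

Backward fixpoint:
  b0: in=∅ out={m,q}
  b1: in={q} out={m,q}
  b2: in={m,q} out={m,q}
  b3: in={m,q} out={m,q}
  b4: in={m,q} out=∅

Interfere edges:
  e↔{m,q}
  m↔{e,q,w}
  q↔{e,m,w}
  w↔{m,q}

Colouring:
  {e,m,q} pairwise interfere (3-clique) ⇒ χ ≥ 3
  assign e→R2 m→R0 q→R1 w→R2 — no edge inside a register ⇒ χ ≤ 3
  χ = 3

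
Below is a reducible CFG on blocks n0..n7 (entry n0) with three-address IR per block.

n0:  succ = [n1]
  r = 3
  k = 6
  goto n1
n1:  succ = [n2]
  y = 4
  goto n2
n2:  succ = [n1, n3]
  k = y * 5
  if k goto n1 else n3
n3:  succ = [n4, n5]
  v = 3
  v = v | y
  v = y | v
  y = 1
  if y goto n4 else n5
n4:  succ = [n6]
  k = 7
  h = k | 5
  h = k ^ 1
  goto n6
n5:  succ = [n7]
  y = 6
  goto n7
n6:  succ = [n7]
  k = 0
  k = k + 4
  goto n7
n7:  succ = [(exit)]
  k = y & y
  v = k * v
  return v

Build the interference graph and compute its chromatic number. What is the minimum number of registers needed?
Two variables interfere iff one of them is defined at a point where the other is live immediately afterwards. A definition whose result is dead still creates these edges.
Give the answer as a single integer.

def/use:
  n0: def={k,r} ue=∅
  n1: def={y} ue=∅
  n2: def={k} ue={y}
  n3: def={v,y} ue={y}
  n4: def={h,k} ue=∅
  n5: def={y} ue=∅
  n6: def={k} ue=∅
  n7: def={k,v} ue={v,y}

Live sets:
  live n0: ∅→∅
  live n1: ∅→{y}
  live n2: {y}→{y}
  live n3: {y}→{v,y}
  live n4: {v,y}→{v,y}
  live n5: {v}→{v,y}
  live n6: {v,y}→{v,y}
  live n7: {v,y}→∅

Interfere edges:
  h — {k,v,y}
  k — {h,v,y}
  r — ∅
  v — {h,k,y}
  y — {h,k,v}

Chromatic number:
  lower bound: {h,k,v,y} mutually conflict ⇒ χ ≥ 4
  assign h→r0 k→r1 r→r0 v→r2 y→r3 — no edge inside a register ⇒ χ ≤ 4
  χ = 4

Answer: 4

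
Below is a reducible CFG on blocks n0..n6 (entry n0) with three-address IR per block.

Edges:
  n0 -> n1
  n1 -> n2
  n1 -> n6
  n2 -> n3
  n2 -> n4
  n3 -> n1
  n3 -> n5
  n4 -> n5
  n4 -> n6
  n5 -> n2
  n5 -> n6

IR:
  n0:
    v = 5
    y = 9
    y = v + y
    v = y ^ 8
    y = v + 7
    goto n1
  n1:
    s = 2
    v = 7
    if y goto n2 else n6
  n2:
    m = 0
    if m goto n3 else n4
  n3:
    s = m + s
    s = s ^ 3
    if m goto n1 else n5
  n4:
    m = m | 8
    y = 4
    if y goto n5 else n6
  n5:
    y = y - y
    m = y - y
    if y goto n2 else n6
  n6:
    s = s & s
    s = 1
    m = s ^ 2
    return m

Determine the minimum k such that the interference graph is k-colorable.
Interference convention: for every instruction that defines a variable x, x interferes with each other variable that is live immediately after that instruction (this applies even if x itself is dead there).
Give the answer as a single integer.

def/use:
  n0: {v,y} / ∅
  n1: {s,v} / {y}
  n2: {m} / ∅
  n3: {s} / {m,s}
  n4: {m,y} / {m}
  n5: {m,y} / {y}
  n6: {m,s} / {s}

Live sets:
  live n0: ∅→{y}
  live n1: {y}→{s,y}
  live n2: {s,y}→{m,s,y}
  live n3: {m,s,y}→{s,y}
  live n4: {m,s}→{s,y}
  live n5: {s,y}→{s,y}
  live n6: {s}→∅

Interference:
  m↔{s,y}
  s↔{m,v,y}
  v↔{s,y}
  y↔{m,s,v}

Registers:
  {m,s,y} pairwise interfere (3-clique) ⇒ χ ≥ 3
  3-colouring: R0={s}  R1={y}  R2={m,v}
  χ = 3

Answer: 3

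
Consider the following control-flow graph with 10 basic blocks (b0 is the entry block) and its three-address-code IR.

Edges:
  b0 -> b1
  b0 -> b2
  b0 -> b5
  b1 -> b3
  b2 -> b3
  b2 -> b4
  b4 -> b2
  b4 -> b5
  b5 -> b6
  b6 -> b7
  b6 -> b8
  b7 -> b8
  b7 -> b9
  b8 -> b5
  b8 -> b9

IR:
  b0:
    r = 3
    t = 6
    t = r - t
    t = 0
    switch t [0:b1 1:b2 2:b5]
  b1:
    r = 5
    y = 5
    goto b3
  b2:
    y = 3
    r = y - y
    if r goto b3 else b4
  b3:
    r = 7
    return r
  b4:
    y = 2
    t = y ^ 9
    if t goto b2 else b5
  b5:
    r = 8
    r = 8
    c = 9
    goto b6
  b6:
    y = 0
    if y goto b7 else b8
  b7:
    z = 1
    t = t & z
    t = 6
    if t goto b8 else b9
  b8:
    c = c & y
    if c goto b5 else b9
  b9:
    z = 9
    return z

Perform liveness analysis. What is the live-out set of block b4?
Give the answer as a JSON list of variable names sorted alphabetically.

Block summaries:
  b0 def {r,t} use ∅
  b1 def {r,y} use ∅
  b2 def {r,y} use ∅
  b3 def {r} use ∅
  b4 def {t,y} use ∅
  b5 def {c,r} use ∅
  b6 def {y} use ∅
  b7 def {t,z} use {t}
  b8 def {c} use {c,y}
  b9 def {z} use ∅

Liveness:
  live b0: ∅→{t}
  live b1: ∅→∅
  live b2: ∅→∅
  live b3: ∅→∅
  live b4: ∅→{t}
  live b5: {t}→{c,t}
  live b6: {c,t}→{c,t,y}
  live b7: {c,t,y}→{c,t,y}
  live b8: {c,t,y}→{t}
  live b9: ∅→∅

live-out(b4) = ["t"]

Answer: ["t"]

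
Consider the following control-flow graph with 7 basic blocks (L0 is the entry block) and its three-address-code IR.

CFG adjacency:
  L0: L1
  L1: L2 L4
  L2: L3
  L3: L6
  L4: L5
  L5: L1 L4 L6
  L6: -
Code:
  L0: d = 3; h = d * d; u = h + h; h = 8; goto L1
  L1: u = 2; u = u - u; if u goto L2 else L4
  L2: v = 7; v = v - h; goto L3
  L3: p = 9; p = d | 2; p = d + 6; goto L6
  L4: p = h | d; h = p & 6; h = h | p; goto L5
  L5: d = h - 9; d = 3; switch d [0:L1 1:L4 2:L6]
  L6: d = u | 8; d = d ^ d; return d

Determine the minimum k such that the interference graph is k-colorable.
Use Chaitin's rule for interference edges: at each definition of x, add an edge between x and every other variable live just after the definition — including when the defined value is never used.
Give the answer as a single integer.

Answer: 4

Working:
Per-block:
  L0: {d,h,u} / ∅
  L1: {u} / ∅
  L2: {v} / {h}
  L3: {p} / {d}
  L4: {h,p} / {d,h}
  L5: {d} / {h}
  L6: {d} / {u}

Liveness:
  live L0: ∅→{d,h}
  live L1: {d,h}→{d,h,u}
  live L2: {d,h,u}→{d,u}
  live L3: {d,u}→{u}
  live L4: {d,h,u}→{h,u}
  live L5: {h,u}→{d,h,u}
  live L6: {u}→∅

Interfere edges:
  d — {h,p,u,v}
  h — {d,p,u,v}
  p — {d,h,u}
  u — {d,h,p,v}
  v — {d,h,u}

Chromatic number:
  {d,h,p,u} pairwise interfere (4-clique) ⇒ χ ≥ 4
  4-colouring: c0={d}  c1={h}  c2={u}  c3={p,v}
  χ = 4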